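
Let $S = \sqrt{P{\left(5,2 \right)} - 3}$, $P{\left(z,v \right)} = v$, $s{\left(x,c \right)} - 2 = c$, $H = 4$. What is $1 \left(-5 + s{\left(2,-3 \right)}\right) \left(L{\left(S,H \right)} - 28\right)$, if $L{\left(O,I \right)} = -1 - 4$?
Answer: $198$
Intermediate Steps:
$s{\left(x,c \right)} = 2 + c$
$S = i$ ($S = \sqrt{2 - 3} = \sqrt{-1} = i \approx 1.0 i$)
$L{\left(O,I \right)} = -5$ ($L{\left(O,I \right)} = -1 - 4 = -5$)
$1 \left(-5 + s{\left(2,-3 \right)}\right) \left(L{\left(S,H \right)} - 28\right) = 1 \left(-5 + \left(2 - 3\right)\right) \left(-5 - 28\right) = 1 \left(-5 - 1\right) \left(-33\right) = 1 \left(-6\right) \left(-33\right) = \left(-6\right) \left(-33\right) = 198$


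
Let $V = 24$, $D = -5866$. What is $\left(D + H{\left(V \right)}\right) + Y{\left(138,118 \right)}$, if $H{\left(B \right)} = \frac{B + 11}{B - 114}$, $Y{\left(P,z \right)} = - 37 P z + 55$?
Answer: $- \frac{10949749}{18} \approx -6.0832 \cdot 10^{5}$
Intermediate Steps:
$Y{\left(P,z \right)} = 55 - 37 P z$ ($Y{\left(P,z \right)} = - 37 P z + 55 = 55 - 37 P z$)
$H{\left(B \right)} = \frac{11 + B}{-114 + B}$
$\left(D + H{\left(V \right)}\right) + Y{\left(138,118 \right)} = \left(-5866 + \frac{11 + 24}{-114 + 24}\right) + \left(55 - 5106 \cdot 118\right) = \left(-5866 + \frac{1}{-90} \cdot 35\right) + \left(55 - 602508\right) = \left(-5866 - \frac{7}{18}\right) - 602453 = - \frac{105595}{18} - 602453 = - \frac{10949749}{18}$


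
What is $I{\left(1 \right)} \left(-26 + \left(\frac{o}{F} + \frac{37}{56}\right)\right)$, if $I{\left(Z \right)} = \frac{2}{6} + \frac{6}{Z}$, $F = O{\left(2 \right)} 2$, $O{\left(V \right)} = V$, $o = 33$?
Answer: $- \frac{6061}{56} \approx -108.23$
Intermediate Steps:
$F = 4$ ($F = 2 \cdot 2 = 4$)
$I{\left(Z \right)} = \frac{1}{3} + \frac{6}{Z}$ ($I{\left(Z \right)} = 2 \cdot \frac{1}{6} + \frac{6}{Z} = \frac{1}{3} + \frac{6}{Z}$)
$I{\left(1 \right)} \left(-26 + \left(\frac{o}{F} + \frac{37}{56}\right)\right) = \frac{18 + 1}{3 \cdot 1} \left(-26 + \left(\frac{33}{4} + \frac{37}{56}\right)\right) = \frac{1}{3} \cdot 1 \cdot 19 \left(-26 + \left(33 \cdot \frac{1}{4} + 37 \cdot \frac{1}{56}\right)\right) = \frac{19 \left(-26 + \left(\frac{33}{4} + \frac{37}{56}\right)\right)}{3} = \frac{19 \left(-26 + \frac{499}{56}\right)}{3} = \frac{19}{3} \left(- \frac{957}{56}\right) = - \frac{6061}{56}$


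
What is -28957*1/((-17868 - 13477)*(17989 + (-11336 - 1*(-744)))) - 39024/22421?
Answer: -9047415005263/5198509854265 ≈ -1.7404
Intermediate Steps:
-28957*1/((-17868 - 13477)*(17989 + (-11336 - 1*(-744)))) - 39024/22421 = -28957*(-1/(31345*(17989 + (-11336 + 744)))) - 39024*1/22421 = -28957*(-1/(31345*(17989 - 10592))) - 39024/22421 = -28957/(7397*(-31345)) - 39024/22421 = -28957/(-231858965) - 39024/22421 = -28957*(-1/231858965) - 39024/22421 = 28957/231858965 - 39024/22421 = -9047415005263/5198509854265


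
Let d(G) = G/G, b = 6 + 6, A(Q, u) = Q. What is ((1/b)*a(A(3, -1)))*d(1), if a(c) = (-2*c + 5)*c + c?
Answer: 0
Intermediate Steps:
a(c) = c + c*(5 - 2*c) (a(c) = (5 - 2*c)*c + c = c*(5 - 2*c) + c = c + c*(5 - 2*c))
b = 12
d(G) = 1
((1/b)*a(A(3, -1)))*d(1) = ((1/12)*(2*3*(3 - 1*3)))*1 = ((1*(1/12))*(2*3*(3 - 3)))*1 = ((2*3*0)/12)*1 = ((1/12)*0)*1 = 0*1 = 0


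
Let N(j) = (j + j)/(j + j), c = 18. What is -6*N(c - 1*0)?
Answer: -6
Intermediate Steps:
N(j) = 1 (N(j) = (2*j)/((2*j)) = (2*j)*(1/(2*j)) = 1)
-6*N(c - 1*0) = -6*1 = -6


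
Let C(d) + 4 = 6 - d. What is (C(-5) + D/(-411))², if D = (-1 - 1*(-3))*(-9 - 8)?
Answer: 8473921/168921 ≈ 50.165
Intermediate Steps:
C(d) = 2 - d (C(d) = -4 + (6 - d) = 2 - d)
D = -34 (D = (-1 + 3)*(-17) = 2*(-17) = -34)
(C(-5) + D/(-411))² = ((2 - 1*(-5)) - 34/(-411))² = ((2 + 5) - 34*(-1/411))² = (7 + 34/411)² = (2911/411)² = 8473921/168921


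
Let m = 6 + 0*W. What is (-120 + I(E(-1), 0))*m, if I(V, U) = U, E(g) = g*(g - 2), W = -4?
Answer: -720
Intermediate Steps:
E(g) = g*(-2 + g)
m = 6 (m = 6 + 0*(-4) = 6 + 0 = 6)
(-120 + I(E(-1), 0))*m = (-120 + 0)*6 = -120*6 = -720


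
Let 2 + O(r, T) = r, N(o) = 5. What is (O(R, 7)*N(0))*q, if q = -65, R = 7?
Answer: -1625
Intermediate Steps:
O(r, T) = -2 + r
(O(R, 7)*N(0))*q = ((-2 + 7)*5)*(-65) = (5*5)*(-65) = 25*(-65) = -1625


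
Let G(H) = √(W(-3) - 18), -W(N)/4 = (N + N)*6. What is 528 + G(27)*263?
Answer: 528 + 789*√14 ≈ 3480.2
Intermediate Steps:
W(N) = -48*N (W(N) = -4*(N + N)*6 = -4*2*N*6 = -48*N)
G(H) = 3*√14 (G(H) = √(-48*(-3) - 18) = √(144 - 18) = √126 = 3*√14)
528 + G(27)*263 = 528 + (3*√14)*263 = 528 + 789*√14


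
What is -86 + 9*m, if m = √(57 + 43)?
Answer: 4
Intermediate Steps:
m = 10 (m = √100 = 10)
-86 + 9*m = -86 + 9*10 = -86 + 90 = 4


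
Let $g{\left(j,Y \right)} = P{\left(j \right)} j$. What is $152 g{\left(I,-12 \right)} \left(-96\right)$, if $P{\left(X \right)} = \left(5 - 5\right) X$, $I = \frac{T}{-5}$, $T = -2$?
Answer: $0$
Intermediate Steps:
$I = \frac{2}{5}$ ($I = - \frac{2}{-5} = \left(-2\right) \left(- \frac{1}{5}\right) = \frac{2}{5} \approx 0.4$)
$P{\left(X \right)} = 0$ ($P{\left(X \right)} = 0 X = 0$)
$g{\left(j,Y \right)} = 0$ ($g{\left(j,Y \right)} = 0 j = 0$)
$152 g{\left(I,-12 \right)} \left(-96\right) = 152 \cdot 0 \left(-96\right) = 0 \left(-96\right) = 0$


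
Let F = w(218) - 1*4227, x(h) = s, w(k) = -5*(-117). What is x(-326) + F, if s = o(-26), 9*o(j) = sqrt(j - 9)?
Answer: -3642 + I*sqrt(35)/9 ≈ -3642.0 + 0.65734*I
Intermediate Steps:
o(j) = sqrt(-9 + j)/9 (o(j) = sqrt(j - 9)/9 = sqrt(-9 + j)/9)
w(k) = 585
s = I*sqrt(35)/9 (s = sqrt(-9 - 26)/9 = sqrt(-35)/9 = (I*sqrt(35))/9 = I*sqrt(35)/9 ≈ 0.65734*I)
x(h) = I*sqrt(35)/9
F = -3642 (F = 585 - 1*4227 = 585 - 4227 = -3642)
x(-326) + F = I*sqrt(35)/9 - 3642 = -3642 + I*sqrt(35)/9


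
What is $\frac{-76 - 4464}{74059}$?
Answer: $- \frac{4540}{74059} \approx -0.061302$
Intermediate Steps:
$\frac{-76 - 4464}{74059} = \left(-76 - 4464\right) \frac{1}{74059} = \left(-4540\right) \frac{1}{74059} = - \frac{4540}{74059}$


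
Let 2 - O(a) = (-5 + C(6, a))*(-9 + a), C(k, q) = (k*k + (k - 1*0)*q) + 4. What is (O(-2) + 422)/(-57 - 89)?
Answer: -677/146 ≈ -4.6370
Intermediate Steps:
C(k, q) = 4 + k² + k*q (C(k, q) = (k² + (k + 0)*q) + 4 = (k² + k*q) + 4 = 4 + k² + k*q)
O(a) = 2 - (-9 + a)*(35 + 6*a) (O(a) = 2 - (-5 + (4 + 6² + 6*a))*(-9 + a) = 2 - (-5 + (4 + 36 + 6*a))*(-9 + a) = 2 - (-5 + (40 + 6*a))*(-9 + a) = 2 - (35 + 6*a)*(-9 + a) = 2 - (-9 + a)*(35 + 6*a))
(O(-2) + 422)/(-57 - 89) = ((317 - 6*(-2)² + 19*(-2)) + 422)/(-57 - 89) = ((317 - 6*4 - 38) + 422)/(-146) = ((317 - 24 - 38) + 422)*(-1/146) = (255 + 422)*(-1/146) = 677*(-1/146) = -677/146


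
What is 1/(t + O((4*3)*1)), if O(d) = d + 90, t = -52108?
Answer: -1/52006 ≈ -1.9229e-5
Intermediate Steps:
O(d) = 90 + d
1/(t + O((4*3)*1)) = 1/(-52108 + (90 + (4*3)*1)) = 1/(-52108 + (90 + 12*1)) = 1/(-52108 + (90 + 12)) = 1/(-52108 + 102) = 1/(-52006) = -1/52006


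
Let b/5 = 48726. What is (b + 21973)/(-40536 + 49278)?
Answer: 265603/8742 ≈ 30.382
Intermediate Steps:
b = 243630 (b = 5*48726 = 243630)
(b + 21973)/(-40536 + 49278) = (243630 + 21973)/(-40536 + 49278) = 265603/8742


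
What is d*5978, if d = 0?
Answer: 0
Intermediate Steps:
d*5978 = 0*5978 = 0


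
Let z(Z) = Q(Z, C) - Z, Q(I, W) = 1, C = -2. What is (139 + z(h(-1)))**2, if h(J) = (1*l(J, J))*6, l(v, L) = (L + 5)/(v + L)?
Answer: 23104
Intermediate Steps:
l(v, L) = (5 + L)/(L + v)
h(J) = 3*(5 + J)/J (h(J) = (1*((5 + J)/(J + J)))*6 = (1*((5 + J)/((2*J))))*6 = (1*((1/(2*J))*(5 + J)))*6 = (1*((5 + J)/(2*J)))*6 = ((5 + J)/(2*J))*6 = 3*(5 + J)/J)
z(Z) = 1 - Z
(139 + z(h(-1)))**2 = (139 + (1 - (3 + 15/(-1))))**2 = (139 + (1 - (3 + 15*(-1))))**2 = (139 + (1 - (3 - 15)))**2 = (139 + (1 - 1*(-12)))**2 = (139 + (1 + 12))**2 = (139 + 13)**2 = 152**2 = 23104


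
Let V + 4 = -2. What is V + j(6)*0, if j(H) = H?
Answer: -6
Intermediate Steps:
V = -6 (V = -4 - 2 = -6)
V + j(6)*0 = -6 + 6*0 = -6 + 0 = -6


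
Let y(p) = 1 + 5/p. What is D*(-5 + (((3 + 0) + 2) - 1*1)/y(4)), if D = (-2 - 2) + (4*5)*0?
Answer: 116/9 ≈ 12.889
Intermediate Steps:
D = -4 (D = -4 + 20*0 = -4 + 0 = -4)
D*(-5 + (((3 + 0) + 2) - 1*1)/y(4)) = -4*(-5 + (((3 + 0) + 2) - 1*1)/(((5 + 4)/4))) = -4*(-5 + ((3 + 2) - 1)/(((¼)*9))) = -4*(-5 + (5 - 1)/(9/4)) = -4*(-5 + 4*(4/9)) = -4*(-5 + 16/9) = -4*(-29/9) = 116/9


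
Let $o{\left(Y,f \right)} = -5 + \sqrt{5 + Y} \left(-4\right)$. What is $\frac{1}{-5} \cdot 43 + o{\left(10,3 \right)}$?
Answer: $- \frac{68}{5} - 4 \sqrt{15} \approx -29.092$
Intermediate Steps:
$o{\left(Y,f \right)} = -5 - 4 \sqrt{5 + Y}$
$\frac{1}{-5} \cdot 43 + o{\left(10,3 \right)} = \frac{1}{-5} \cdot 43 - \left(5 + 4 \sqrt{5 + 10}\right) = \left(- \frac{1}{5}\right) 43 - \left(5 + 4 \sqrt{15}\right) = - \frac{43}{5} - \left(5 + 4 \sqrt{15}\right) = - \frac{68}{5} - 4 \sqrt{15}$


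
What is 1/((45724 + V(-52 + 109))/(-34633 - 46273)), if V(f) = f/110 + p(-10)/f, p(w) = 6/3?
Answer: -507280620/286692949 ≈ -1.7694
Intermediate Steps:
p(w) = 2 (p(w) = 6*(1/3) = 2)
V(f) = 2/f + f/110 (V(f) = f/110 + 2/f = 2/f + f/110)
1/((45724 + V(-52 + 109))/(-34633 - 46273)) = 1/((45724 + (2/(-52 + 109) + (-52 + 109)/110))/(-34633 - 46273)) = 1/((45724 + (2/57 + (1/110)*57))/(-80906)) = 1/((45724 + (2*(1/57) + 57/110))*(-1/80906)) = 1/((45724 + (2/57 + 57/110))*(-1/80906)) = 1/((45724 + 3469/6270)*(-1/80906)) = 1/((286692949/6270)*(-1/80906)) = 1/(-286692949/507280620) = -507280620/286692949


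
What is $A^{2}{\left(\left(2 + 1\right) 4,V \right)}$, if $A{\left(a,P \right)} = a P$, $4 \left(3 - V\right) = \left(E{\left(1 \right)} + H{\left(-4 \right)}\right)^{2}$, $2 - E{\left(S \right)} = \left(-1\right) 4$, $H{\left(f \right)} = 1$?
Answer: $12321$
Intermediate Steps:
$E{\left(S \right)} = 6$ ($E{\left(S \right)} = 2 - \left(-1\right) 4 = 2 - -4 = 2 + 4 = 6$)
$V = - \frac{37}{4}$ ($V = 3 - \frac{\left(6 + 1\right)^{2}}{4} = 3 - \frac{7^{2}}{4} = 3 - \frac{49}{4} = - \frac{37}{4} \approx -9.25$)
$A{\left(a,P \right)} = P a$
$A^{2}{\left(\left(2 + 1\right) 4,V \right)} = \left(- \frac{37 \left(2 + 1\right) 4}{4}\right)^{2} = \left(- \frac{37 \cdot 3 \cdot 4}{4}\right)^{2} = \left(\left(- \frac{37}{4}\right) 12\right)^{2} = \left(-111\right)^{2} = 12321$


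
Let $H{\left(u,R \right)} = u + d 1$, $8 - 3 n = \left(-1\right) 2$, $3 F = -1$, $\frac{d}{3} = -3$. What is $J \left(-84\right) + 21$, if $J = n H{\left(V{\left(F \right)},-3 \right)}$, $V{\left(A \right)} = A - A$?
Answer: $2541$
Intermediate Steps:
$d = -9$ ($d = 3 \left(-3\right) = -9$)
$F = - \frac{1}{3}$ ($F = \frac{1}{3} \left(-1\right) = - \frac{1}{3} \approx -0.33333$)
$V{\left(A \right)} = 0$
$n = \frac{10}{3}$ ($n = \frac{8}{3} - \frac{\left(-1\right) 2}{3} = \frac{8}{3} - - \frac{2}{3} = \frac{8}{3} + \frac{2}{3} = \frac{10}{3} \approx 3.3333$)
$H{\left(u,R \right)} = -9 + u$ ($H{\left(u,R \right)} = u - 9 = -9 + u$)
$J = -30$ ($J = \frac{10 \left(-9 + 0\right)}{3} = \frac{10}{3} \left(-9\right) = -30$)
$J \left(-84\right) + 21 = \left(-30\right) \left(-84\right) + 21 = 2520 + 21 = 2541$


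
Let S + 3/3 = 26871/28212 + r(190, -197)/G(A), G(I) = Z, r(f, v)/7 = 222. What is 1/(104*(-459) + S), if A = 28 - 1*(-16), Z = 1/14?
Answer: -9404/244316367 ≈ -3.8491e-5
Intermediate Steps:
r(f, v) = 1554 (r(f, v) = 7*222 = 1554)
Z = 1/14 ≈ 0.071429
A = 44 (A = 28 + 16 = 44)
G(I) = 1/14
S = 204592977/9404 (S = -1 + (26871/28212 + 1554/(1/14)) = -1 + (26871*(1/28212) + 1554*14) = -1 + (8957/9404 + 21756) = -1 + 204602381/9404 = 204592977/9404 ≈ 21756.)
1/(104*(-459) + S) = 1/(104*(-459) + 204592977/9404) = 1/(-47736 + 204592977/9404) = 1/(-244316367/9404) = -9404/244316367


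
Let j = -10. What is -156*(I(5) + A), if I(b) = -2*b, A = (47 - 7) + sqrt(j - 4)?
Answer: -4680 - 156*I*sqrt(14) ≈ -4680.0 - 583.7*I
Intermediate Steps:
A = 40 + I*sqrt(14) (A = (47 - 7) + sqrt(-10 - 4) = 40 + sqrt(-14) = 40 + I*sqrt(14) ≈ 40.0 + 3.7417*I)
-156*(I(5) + A) = -156*(-2*5 + (40 + I*sqrt(14))) = -156*(-10 + (40 + I*sqrt(14))) = -156*(30 + I*sqrt(14)) = -4680 - 156*I*sqrt(14)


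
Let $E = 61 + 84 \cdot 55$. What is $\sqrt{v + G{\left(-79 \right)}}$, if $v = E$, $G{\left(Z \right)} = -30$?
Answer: $\sqrt{4651} \approx 68.198$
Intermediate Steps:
$E = 4681$ ($E = 61 + 4620 = 4681$)
$v = 4681$
$\sqrt{v + G{\left(-79 \right)}} = \sqrt{4681 - 30} = \sqrt{4651}$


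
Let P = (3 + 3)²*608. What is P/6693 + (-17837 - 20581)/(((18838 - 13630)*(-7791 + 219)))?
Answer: 47967215909/14663238576 ≈ 3.2713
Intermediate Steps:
P = 21888 (P = 6²*608 = 36*608 = 21888)
P/6693 + (-17837 - 20581)/(((18838 - 13630)*(-7791 + 219))) = 21888/6693 + (-17837 - 20581)/(((18838 - 13630)*(-7791 + 219))) = 21888*(1/6693) - 38418/(5208*(-7572)) = 7296/2231 - 38418/(-39434976) = 7296/2231 - 38418*(-1/39434976) = 7296/2231 + 6403/6572496 = 47967215909/14663238576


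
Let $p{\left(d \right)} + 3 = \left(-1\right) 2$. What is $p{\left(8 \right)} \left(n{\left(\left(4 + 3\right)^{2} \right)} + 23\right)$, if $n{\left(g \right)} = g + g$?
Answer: $-605$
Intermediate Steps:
$n{\left(g \right)} = 2 g$
$p{\left(d \right)} = -5$ ($p{\left(d \right)} = -3 - 2 = -5$)
$p{\left(8 \right)} \left(n{\left(\left(4 + 3\right)^{2} \right)} + 23\right) = - 5 \left(2 \left(4 + 3\right)^{2} + 23\right) = - 5 \left(2 \cdot 7^{2} + 23\right) = - 5 \left(2 \cdot 49 + 23\right) = - 5 \left(98 + 23\right) = \left(-5\right) 121 = -605$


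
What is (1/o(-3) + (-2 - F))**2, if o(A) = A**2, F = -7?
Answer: 2116/81 ≈ 26.123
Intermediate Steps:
(1/o(-3) + (-2 - F))**2 = (1/((-3)**2) + (-2 - 1*(-7)))**2 = (1/9 + (-2 + 7))**2 = (1/9 + 5)**2 = (46/9)**2 = 2116/81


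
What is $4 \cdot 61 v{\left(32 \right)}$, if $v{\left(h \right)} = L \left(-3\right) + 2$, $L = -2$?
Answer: $1952$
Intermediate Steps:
$v{\left(h \right)} = 8$ ($v{\left(h \right)} = \left(-2\right) \left(-3\right) + 2 = 6 + 2 = 8$)
$4 \cdot 61 v{\left(32 \right)} = 4 \cdot 61 \cdot 8 = 244 \cdot 8 = 1952$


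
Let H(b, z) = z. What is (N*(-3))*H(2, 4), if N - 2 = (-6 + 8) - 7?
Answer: 36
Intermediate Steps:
N = -3 (N = 2 + ((-6 + 8) - 7) = 2 + (2 - 7) = 2 - 5 = -3)
(N*(-3))*H(2, 4) = -3*(-3)*4 = 9*4 = 36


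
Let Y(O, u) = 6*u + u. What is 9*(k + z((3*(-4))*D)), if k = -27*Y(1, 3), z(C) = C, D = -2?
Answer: -4887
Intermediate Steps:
Y(O, u) = 7*u
k = -567 (k = -189*3 = -27*21 = -567)
9*(k + z((3*(-4))*D)) = 9*(-567 + (3*(-4))*(-2)) = 9*(-567 - 12*(-2)) = 9*(-567 + 24) = 9*(-543) = -4887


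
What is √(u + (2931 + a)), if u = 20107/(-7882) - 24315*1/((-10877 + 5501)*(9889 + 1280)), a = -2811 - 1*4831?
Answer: I*√259768855437699562913/234757488 ≈ 68.655*I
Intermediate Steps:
a = -7642 (a = -2811 - 4831 = -7642)
u = -28741047509/11268359424 (u = 20107*(-1/7882) - 24315/((-5376*11169)) = -20107/7882 - 24315/(-60044544) = -20107/7882 - 24315*(-1/60044544) = -20107/7882 + 8105/20014848 = -28741047509/11268359424 ≈ -2.5506)
√(u + (2931 + a)) = √(-28741047509/11268359424 + (2931 - 7642)) = √(-28741047509/11268359424 - 4711) = √(-53113982293973/11268359424) = I*√259768855437699562913/234757488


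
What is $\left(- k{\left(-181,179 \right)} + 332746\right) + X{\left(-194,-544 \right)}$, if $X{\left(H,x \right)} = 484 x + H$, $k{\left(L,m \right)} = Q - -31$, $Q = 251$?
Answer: $68974$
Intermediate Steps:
$k{\left(L,m \right)} = 282$ ($k{\left(L,m \right)} = 251 - -31 = 251 + 31 = 282$)
$X{\left(H,x \right)} = H + 484 x$
$\left(- k{\left(-181,179 \right)} + 332746\right) + X{\left(-194,-544 \right)} = \left(\left(-1\right) 282 + 332746\right) + \left(-194 + 484 \left(-544\right)\right) = \left(-282 + 332746\right) - 263490 = 332464 - 263490 = 68974$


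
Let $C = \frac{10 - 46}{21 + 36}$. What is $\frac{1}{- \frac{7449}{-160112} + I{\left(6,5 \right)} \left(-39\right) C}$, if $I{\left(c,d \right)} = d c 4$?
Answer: $\frac{3042128}{8992031451} \approx 0.00033831$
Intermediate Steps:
$I{\left(c,d \right)} = 4 c d$ ($I{\left(c,d \right)} = d 4 c = 4 c d$)
$C = - \frac{12}{19}$ ($C = - \frac{36}{57} = \left(-36\right) \frac{1}{57} = - \frac{12}{19} \approx -0.63158$)
$\frac{1}{- \frac{7449}{-160112} + I{\left(6,5 \right)} \left(-39\right) C} = \frac{1}{- \frac{7449}{-160112} + 4 \cdot 6 \cdot 5 \left(-39\right) \left(- \frac{12}{19}\right)} = \frac{1}{\left(-7449\right) \left(- \frac{1}{160112}\right) + 120 \left(-39\right) \left(- \frac{12}{19}\right)} = \frac{1}{\frac{7449}{160112} - - \frac{56160}{19}} = \frac{1}{\frac{7449}{160112} + \frac{56160}{19}} = \frac{1}{\frac{8992031451}{3042128}} = \frac{3042128}{8992031451}$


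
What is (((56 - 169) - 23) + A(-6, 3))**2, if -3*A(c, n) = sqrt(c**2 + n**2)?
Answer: 18501 + 272*sqrt(5) ≈ 19109.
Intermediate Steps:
A(c, n) = -sqrt(c**2 + n**2)/3
(((56 - 169) - 23) + A(-6, 3))**2 = (((56 - 169) - 23) - sqrt((-6)**2 + 3**2)/3)**2 = ((-113 - 23) - sqrt(36 + 9)/3)**2 = (-136 - sqrt(5))**2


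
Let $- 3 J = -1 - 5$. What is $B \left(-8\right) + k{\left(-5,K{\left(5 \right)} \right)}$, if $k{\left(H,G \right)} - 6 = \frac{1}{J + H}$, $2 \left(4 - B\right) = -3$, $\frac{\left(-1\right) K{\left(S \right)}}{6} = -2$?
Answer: $- \frac{115}{3} \approx -38.333$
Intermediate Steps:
$J = 2$ ($J = - \frac{-1 - 5}{3} = \left(- \frac{1}{3}\right) \left(-6\right) = 2$)
$K{\left(S \right)} = 12$ ($K{\left(S \right)} = \left(-6\right) \left(-2\right) = 12$)
$B = \frac{11}{2}$ ($B = 4 - - \frac{3}{2} = 4 + \frac{3}{2} = \frac{11}{2} \approx 5.5$)
$k{\left(H,G \right)} = 6 + \frac{1}{2 + H}$
$B \left(-8\right) + k{\left(-5,K{\left(5 \right)} \right)} = \frac{11}{2} \left(-8\right) + \frac{13 + 6 \left(-5\right)}{2 - 5} = -44 + \frac{13 - 30}{-3} = -44 - - \frac{17}{3} = -44 + \frac{17}{3} = - \frac{115}{3}$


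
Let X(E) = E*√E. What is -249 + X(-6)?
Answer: -249 - 6*I*√6 ≈ -249.0 - 14.697*I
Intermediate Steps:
X(E) = E^(3/2)
-249 + X(-6) = -249 + (-6)^(3/2) = -249 - 6*I*√6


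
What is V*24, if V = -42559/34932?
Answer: -85118/2911 ≈ -29.240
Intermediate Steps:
V = -42559/34932 (V = -42559*1/34932 = -42559/34932 ≈ -1.2183)
V*24 = -42559/34932*24 = -85118/2911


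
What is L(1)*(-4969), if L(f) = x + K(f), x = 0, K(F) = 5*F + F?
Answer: -29814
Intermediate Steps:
K(F) = 6*F
L(f) = 6*f (L(f) = 0 + 6*f = 6*f)
L(1)*(-4969) = (6*1)*(-4969) = 6*(-4969) = -29814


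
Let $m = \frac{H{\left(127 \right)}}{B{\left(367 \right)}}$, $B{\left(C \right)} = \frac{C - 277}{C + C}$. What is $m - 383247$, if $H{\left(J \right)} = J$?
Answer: $- \frac{17199506}{45} \approx -3.8221 \cdot 10^{5}$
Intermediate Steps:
$B{\left(C \right)} = \frac{-277 + C}{2 C}$
$m = \frac{46609}{45}$ ($m = \frac{127}{\frac{1}{2} \cdot \frac{1}{367} \left(-277 + 367\right)} = \frac{127}{\frac{1}{2} \cdot \frac{1}{367} \cdot 90} = \frac{127}{\frac{45}{367}} = 127 \cdot \frac{367}{45} = \frac{46609}{45} \approx 1035.8$)
$m - 383247 = \frac{46609}{45} - 383247 = - \frac{17199506}{45}$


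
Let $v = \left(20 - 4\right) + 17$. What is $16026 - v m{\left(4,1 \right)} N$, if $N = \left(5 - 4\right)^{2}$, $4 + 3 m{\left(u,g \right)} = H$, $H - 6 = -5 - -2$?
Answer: $16037$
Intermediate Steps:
$H = 3$ ($H = 6 - 3 = 3$)
$m{\left(u,g \right)} = - \frac{1}{3}$ ($m{\left(u,g \right)} = - \frac{4}{3} + \frac{1}{3} \cdot 3 = - \frac{4}{3} + 1 = - \frac{1}{3}$)
$v = 33$ ($v = 16 + 17 = 33$)
$N = 1$ ($N = 1^{2} = 1$)
$16026 - v m{\left(4,1 \right)} N = 16026 - 33 \left(- \frac{1}{3}\right) 1 = 16026 - \left(-11\right) 1 = 16026 - -11 = 16026 + 11 = 16037$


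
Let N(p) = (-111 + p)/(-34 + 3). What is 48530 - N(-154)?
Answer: 1504165/31 ≈ 48521.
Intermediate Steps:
N(p) = 111/31 - p/31 (N(p) = (-111 + p)/(-31) = (-111 + p)*(-1/31) = 111/31 - p/31)
48530 - N(-154) = 48530 - (111/31 - 1/31*(-154)) = 48530 - (111/31 + 154/31) = 48530 - 1*265/31 = 48530 - 265/31 = 1504165/31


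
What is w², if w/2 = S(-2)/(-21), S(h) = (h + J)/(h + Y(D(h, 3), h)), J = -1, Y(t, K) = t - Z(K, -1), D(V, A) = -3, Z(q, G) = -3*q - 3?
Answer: 1/784 ≈ 0.0012755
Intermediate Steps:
Z(q, G) = -3 - 3*q
Y(t, K) = 3 + t + 3*K (Y(t, K) = t - (-3 - 3*K) = t + (3 + 3*K) = 3 + t + 3*K)
S(h) = (-1 + h)/(4*h) (S(h) = (h - 1)/(h + (3 - 3 + 3*h)) = (-1 + h)/(h + 3*h) = (-1 + h)/((4*h)) = (-1 + h)*(1/(4*h)) = (-1 + h)/(4*h))
w = -1/28 (w = 2*(((¼)*(-1 - 2)/(-2))/(-21)) = 2*(((¼)*(-½)*(-3))*(-1/21)) = 2*((3/8)*(-1/21)) = 2*(-1/56) = -1/28 ≈ -0.035714)
w² = (-1/28)² = 1/784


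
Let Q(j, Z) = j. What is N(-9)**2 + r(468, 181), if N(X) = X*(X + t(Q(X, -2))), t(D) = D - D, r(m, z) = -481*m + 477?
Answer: -218070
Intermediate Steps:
r(m, z) = 477 - 481*m
t(D) = 0
N(X) = X**2 (N(X) = X*(X + 0) = X*X = X**2)
N(-9)**2 + r(468, 181) = ((-9)**2)**2 + (477 - 481*468) = 81**2 + (477 - 225108) = 6561 - 224631 = -218070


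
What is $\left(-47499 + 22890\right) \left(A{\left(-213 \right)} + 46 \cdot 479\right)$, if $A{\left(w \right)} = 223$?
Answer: $-547722513$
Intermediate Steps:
$\left(-47499 + 22890\right) \left(A{\left(-213 \right)} + 46 \cdot 479\right) = \left(-47499 + 22890\right) \left(223 + 46 \cdot 479\right) = - 24609 \left(223 + 22034\right) = \left(-24609\right) 22257 = -547722513$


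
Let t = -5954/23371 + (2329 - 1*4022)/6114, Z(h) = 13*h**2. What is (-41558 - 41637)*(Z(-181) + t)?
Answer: -5062906601555162185/142890294 ≈ -3.5432e+10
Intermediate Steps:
t = -75969859/142890294 (t = -5954*1/23371 + (2329 - 4022)*(1/6114) = -5954/23371 - 1693*1/6114 = -5954/23371 - 1693/6114 = -75969859/142890294 ≈ -0.53167)
(-41558 - 41637)*(Z(-181) + t) = (-41558 - 41637)*(13*(-181)**2 - 75969859/142890294) = -83195*(13*32761 - 75969859/142890294) = -83195*(425893 - 75969859/142890294) = -83195*60855900012683/142890294 = -5062906601555162185/142890294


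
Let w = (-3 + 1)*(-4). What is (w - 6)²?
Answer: 4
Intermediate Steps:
w = 8 (w = -2*(-4) = 8)
(w - 6)² = (8 - 6)² = 2² = 4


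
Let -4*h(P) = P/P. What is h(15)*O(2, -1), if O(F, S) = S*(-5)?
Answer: -5/4 ≈ -1.2500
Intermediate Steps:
h(P) = -¼ (h(P) = -P/(4*P) = -¼*1 = -¼)
O(F, S) = -5*S
h(15)*O(2, -1) = -(-5)*(-1)/4 = -¼*5 = -5/4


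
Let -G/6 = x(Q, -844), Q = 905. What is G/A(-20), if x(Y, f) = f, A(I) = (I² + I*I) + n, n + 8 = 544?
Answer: 633/167 ≈ 3.7904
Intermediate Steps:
n = 536 (n = -8 + 544 = 536)
A(I) = 536 + 2*I² (A(I) = (I² + I*I) + 536 = (I² + I²) + 536 = 2*I² + 536 = 536 + 2*I²)
G = 5064 (G = -6*(-844) = 5064)
G/A(-20) = 5064/(536 + 2*(-20)²) = 5064/(536 + 2*400) = 5064/(536 + 800) = 5064/1336 = 5064*(1/1336) = 633/167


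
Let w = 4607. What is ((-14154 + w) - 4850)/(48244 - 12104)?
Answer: -14397/36140 ≈ -0.39837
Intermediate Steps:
((-14154 + w) - 4850)/(48244 - 12104) = ((-14154 + 4607) - 4850)/(48244 - 12104) = (-9547 - 4850)/36140 = -14397*1/36140 = -14397/36140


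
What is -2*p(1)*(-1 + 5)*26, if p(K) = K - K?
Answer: 0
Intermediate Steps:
p(K) = 0
-2*p(1)*(-1 + 5)*26 = -0*(-1 + 5)*26 = -0*4*26 = -2*0*26 = 0*26 = 0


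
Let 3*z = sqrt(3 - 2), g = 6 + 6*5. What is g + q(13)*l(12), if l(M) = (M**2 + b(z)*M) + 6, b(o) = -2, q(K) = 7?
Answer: 918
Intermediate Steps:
g = 36 (g = 6 + 30 = 36)
z = 1/3 (z = sqrt(3 - 2)/3 = sqrt(1)/3 = (1/3)*1 = 1/3 ≈ 0.33333)
l(M) = 6 + M**2 - 2*M (l(M) = (M**2 - 2*M) + 6 = 6 + M**2 - 2*M)
g + q(13)*l(12) = 36 + 7*(6 + 12**2 - 2*12) = 36 + 7*(6 + 144 - 24) = 36 + 7*126 = 36 + 882 = 918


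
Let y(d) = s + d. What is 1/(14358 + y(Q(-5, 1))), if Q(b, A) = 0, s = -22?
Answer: 1/14336 ≈ 6.9754e-5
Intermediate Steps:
y(d) = -22 + d
1/(14358 + y(Q(-5, 1))) = 1/(14358 + (-22 + 0)) = 1/(14358 - 22) = 1/14336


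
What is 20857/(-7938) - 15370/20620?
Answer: -13801960/4092039 ≈ -3.3729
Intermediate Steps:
20857/(-7938) - 15370/20620 = 20857*(-1/7938) - 15370*1/20620 = -20857/7938 - 1537/2062 = -13801960/4092039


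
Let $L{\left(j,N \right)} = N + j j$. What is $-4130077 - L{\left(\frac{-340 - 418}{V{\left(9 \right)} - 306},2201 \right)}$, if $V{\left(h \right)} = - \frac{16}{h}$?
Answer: $- \frac{7926650601471}{1918225} \approx -4.1323 \cdot 10^{6}$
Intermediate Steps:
$L{\left(j,N \right)} = N + j^{2}$
$-4130077 - L{\left(\frac{-340 - 418}{V{\left(9 \right)} - 306},2201 \right)} = -4130077 - \left(2201 + \left(\frac{-340 - 418}{- \frac{16}{9} - 306}\right)^{2}\right) = -4130077 - \left(2201 + \left(- \frac{758}{\left(-16\right) \frac{1}{9} - 306}\right)^{2}\right) = -4130077 - \left(2201 + \left(- \frac{758}{- \frac{16}{9} - 306}\right)^{2}\right) = -4130077 - \left(2201 + \left(- \frac{758}{- \frac{2770}{9}}\right)^{2}\right) = -4130077 - \left(2201 + \left(\left(-758\right) \left(- \frac{9}{2770}\right)\right)^{2}\right) = -4130077 - \left(2201 + \left(\frac{3411}{1385}\right)^{2}\right) = -4130077 - \left(2201 + \frac{11634921}{1918225}\right) = -4130077 - \frac{4233648146}{1918225} = - \frac{7926650601471}{1918225}$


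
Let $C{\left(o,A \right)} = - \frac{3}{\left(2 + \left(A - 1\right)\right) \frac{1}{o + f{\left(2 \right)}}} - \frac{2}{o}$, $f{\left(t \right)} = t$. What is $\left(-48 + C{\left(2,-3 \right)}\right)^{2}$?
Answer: $1849$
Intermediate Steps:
$C{\left(o,A \right)} = - \frac{2}{o} - \frac{3 \left(2 + o\right)}{1 + A}$ ($C{\left(o,A \right)} = - \frac{3}{\left(2 + \left(A - 1\right)\right) \frac{1}{o + 2}} - \frac{2}{o} = - \frac{3}{\left(2 + \left(-1 + A\right)\right) \frac{1}{2 + o}} - \frac{2}{o} = - \frac{3}{\left(1 + A\right) \frac{1}{2 + o}} - \frac{2}{o} = - \frac{3}{\frac{1}{2 + o} \left(1 + A\right)} - \frac{2}{o} = - 3 \frac{2 + o}{1 + A} - \frac{2}{o} = - \frac{3 \left(2 + o\right)}{1 + A} - \frac{2}{o} = - \frac{2}{o} - \frac{3 \left(2 + o\right)}{1 + A}$)
$\left(-48 + C{\left(2,-3 \right)}\right)^{2} = \left(-48 + \frac{-2 - 12 - 3 \cdot 2^{2} - -6}{2 \left(1 - 3\right)}\right)^{2} = \left(-48 + \frac{-2 - 12 - 12 + 6}{2 \left(-2\right)}\right)^{2} = \left(-48 + \frac{1}{2} \left(- \frac{1}{2}\right) \left(-2 - 12 - 12 + 6\right)\right)^{2} = \left(-48 + \frac{1}{2} \left(- \frac{1}{2}\right) \left(-20\right)\right)^{2} = \left(-48 + 5\right)^{2} = \left(-43\right)^{2} = 1849$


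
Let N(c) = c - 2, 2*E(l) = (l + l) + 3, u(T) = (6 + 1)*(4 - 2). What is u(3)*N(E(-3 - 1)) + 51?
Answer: -12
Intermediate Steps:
u(T) = 14 (u(T) = 7*2 = 14)
E(l) = 3/2 + l (E(l) = ((l + l) + 3)/2 = (2*l + 3)/2 = (3 + 2*l)/2 = 3/2 + l)
N(c) = -2 + c
u(3)*N(E(-3 - 1)) + 51 = 14*(-2 + (3/2 + (-3 - 1))) + 51 = 14*(-2 + (3/2 - 4)) + 51 = 14*(-2 - 5/2) + 51 = 14*(-9/2) + 51 = -63 + 51 = -12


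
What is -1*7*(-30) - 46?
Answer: 164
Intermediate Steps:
-1*7*(-30) - 46 = -7*(-30) - 46 = 210 - 46 = 164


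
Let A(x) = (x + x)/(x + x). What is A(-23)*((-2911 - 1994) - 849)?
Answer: -5754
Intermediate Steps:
A(x) = 1 (A(x) = (2*x)/((2*x)) = (2*x)*(1/(2*x)) = 1)
A(-23)*((-2911 - 1994) - 849) = 1*((-2911 - 1994) - 849) = 1*(-4905 - 849) = 1*(-5754) = -5754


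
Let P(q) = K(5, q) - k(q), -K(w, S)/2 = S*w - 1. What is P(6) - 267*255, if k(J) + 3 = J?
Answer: -68146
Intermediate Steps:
k(J) = -3 + J
K(w, S) = 2 - 2*S*w (K(w, S) = -2*(S*w - 1) = -2*(-1 + S*w) = 2 - 2*S*w)
P(q) = 5 - 11*q (P(q) = (2 - 2*q*5) - (-3 + q) = (2 - 10*q) + (3 - q) = 5 - 11*q)
P(6) - 267*255 = (5 - 11*6) - 267*255 = (5 - 66) - 68085 = -61 - 68085 = -68146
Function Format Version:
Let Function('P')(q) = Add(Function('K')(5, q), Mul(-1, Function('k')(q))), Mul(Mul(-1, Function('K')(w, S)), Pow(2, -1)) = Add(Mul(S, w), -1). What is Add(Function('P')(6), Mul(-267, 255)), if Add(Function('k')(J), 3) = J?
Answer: -68146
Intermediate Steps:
Function('k')(J) = Add(-3, J)
Function('K')(w, S) = Add(2, Mul(-2, S, w)) (Function('K')(w, S) = Mul(-2, Add(Mul(S, w), -1)) = Mul(-2, Add(-1, Mul(S, w))) = Add(2, Mul(-2, S, w)))
Function('P')(q) = Add(5, Mul(-11, q)) (Function('P')(q) = Add(Add(2, Mul(-2, q, 5)), Mul(-1, Add(-3, q))) = Add(Add(2, Mul(-10, q)), Add(3, Mul(-1, q))) = Add(5, Mul(-11, q)))
Add(Function('P')(6), Mul(-267, 255)) = Add(Add(5, Mul(-11, 6)), Mul(-267, 255)) = Add(Add(5, -66), -68085) = Add(-61, -68085) = -68146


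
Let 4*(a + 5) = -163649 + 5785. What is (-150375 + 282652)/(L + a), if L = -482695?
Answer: -132277/522166 ≈ -0.25332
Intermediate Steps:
a = -39471 (a = -5 + (-163649 + 5785)/4 = -5 + (¼)*(-157864) = -5 - 39466 = -39471)
(-150375 + 282652)/(L + a) = (-150375 + 282652)/(-482695 - 39471) = 132277/(-522166) = 132277*(-1/522166) = -132277/522166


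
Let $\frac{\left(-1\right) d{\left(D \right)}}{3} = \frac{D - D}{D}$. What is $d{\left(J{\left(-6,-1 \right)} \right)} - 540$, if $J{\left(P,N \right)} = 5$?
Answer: $-540$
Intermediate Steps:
$d{\left(D \right)} = 0$ ($d{\left(D \right)} = - 3 \frac{D - D}{D} = - 3 \frac{0}{D} = \left(-3\right) 0 = 0$)
$d{\left(J{\left(-6,-1 \right)} \right)} - 540 = 0 - 540 = -540$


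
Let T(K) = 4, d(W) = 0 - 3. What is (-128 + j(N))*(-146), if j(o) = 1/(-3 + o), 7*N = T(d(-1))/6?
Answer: 1143034/61 ≈ 18738.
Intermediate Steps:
d(W) = -3
N = 2/21 (N = (4/6)/7 = (4*(⅙))/7 = (⅐)*(⅔) = 2/21 ≈ 0.095238)
(-128 + j(N))*(-146) = (-128 + 1/(-3 + 2/21))*(-146) = (-128 + 1/(-61/21))*(-146) = (-128 - 21/61)*(-146) = -7829/61*(-146) = 1143034/61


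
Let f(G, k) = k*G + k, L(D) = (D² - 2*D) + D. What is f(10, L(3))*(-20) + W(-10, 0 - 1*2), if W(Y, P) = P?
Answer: -1322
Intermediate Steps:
L(D) = D² - D
f(G, k) = k + G*k (f(G, k) = G*k + k = k + G*k)
f(10, L(3))*(-20) + W(-10, 0 - 1*2) = ((3*(-1 + 3))*(1 + 10))*(-20) + (0 - 1*2) = ((3*2)*11)*(-20) + (0 - 2) = (6*11)*(-20) - 2 = 66*(-20) - 2 = -1320 - 2 = -1322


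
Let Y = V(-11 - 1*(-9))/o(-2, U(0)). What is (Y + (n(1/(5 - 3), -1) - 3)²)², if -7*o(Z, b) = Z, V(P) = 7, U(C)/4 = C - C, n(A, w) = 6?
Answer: 4489/4 ≈ 1122.3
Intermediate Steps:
U(C) = 0 (U(C) = 4*(C - C) = 4*0 = 0)
o(Z, b) = -Z/7
Y = 49/2 (Y = 7/((-⅐*(-2))) = 7/(2/7) = 7*(7/2) = 49/2 ≈ 24.500)
(Y + (n(1/(5 - 3), -1) - 3)²)² = (49/2 + (6 - 3)²)² = (49/2 + 3²)² = (49/2 + 9)² = (67/2)² = 4489/4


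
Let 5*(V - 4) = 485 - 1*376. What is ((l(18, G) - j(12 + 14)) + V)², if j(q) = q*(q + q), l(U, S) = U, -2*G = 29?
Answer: 42784681/25 ≈ 1.7114e+6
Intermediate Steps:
G = -29/2 (G = -½*29 = -29/2 ≈ -14.500)
j(q) = 2*q² (j(q) = q*(2*q) = 2*q²)
V = 129/5 (V = 4 + (485 - 1*376)/5 = 4 + (485 - 376)/5 = 4 + (⅕)*109 = 4 + 109/5 = 129/5 ≈ 25.800)
((l(18, G) - j(12 + 14)) + V)² = ((18 - 2*(12 + 14)²) + 129/5)² = ((18 - 2*26²) + 129/5)² = ((18 - 2*676) + 129/5)² = ((18 - 1*1352) + 129/5)² = ((18 - 1352) + 129/5)² = (-1334 + 129/5)² = (-6541/5)² = 42784681/25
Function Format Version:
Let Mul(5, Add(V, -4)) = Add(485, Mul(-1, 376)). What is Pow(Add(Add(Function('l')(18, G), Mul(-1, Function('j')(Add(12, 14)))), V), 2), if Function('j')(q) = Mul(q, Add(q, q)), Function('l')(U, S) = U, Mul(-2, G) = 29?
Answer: Rational(42784681, 25) ≈ 1.7114e+6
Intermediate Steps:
G = Rational(-29, 2) (G = Mul(Rational(-1, 2), 29) = Rational(-29, 2) ≈ -14.500)
Function('j')(q) = Mul(2, Pow(q, 2)) (Function('j')(q) = Mul(q, Mul(2, q)) = Mul(2, Pow(q, 2)))
V = Rational(129, 5) (V = Add(4, Mul(Rational(1, 5), Add(485, Mul(-1, 376)))) = Add(4, Mul(Rational(1, 5), Add(485, -376))) = Add(4, Mul(Rational(1, 5), 109)) = Add(4, Rational(109, 5)) = Rational(129, 5) ≈ 25.800)
Pow(Add(Add(Function('l')(18, G), Mul(-1, Function('j')(Add(12, 14)))), V), 2) = Pow(Add(Add(18, Mul(-1, Mul(2, Pow(Add(12, 14), 2)))), Rational(129, 5)), 2) = Pow(Add(Add(18, Mul(-1, Mul(2, Pow(26, 2)))), Rational(129, 5)), 2) = Pow(Add(Add(18, Mul(-1, Mul(2, 676))), Rational(129, 5)), 2) = Pow(Add(Add(18, Mul(-1, 1352)), Rational(129, 5)), 2) = Pow(Add(Add(18, -1352), Rational(129, 5)), 2) = Pow(Add(-1334, Rational(129, 5)), 2) = Pow(Rational(-6541, 5), 2) = Rational(42784681, 25)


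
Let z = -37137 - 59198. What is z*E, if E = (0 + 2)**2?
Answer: -385340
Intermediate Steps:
z = -96335
E = 4 (E = 2**2 = 4)
z*E = -96335*4 = -385340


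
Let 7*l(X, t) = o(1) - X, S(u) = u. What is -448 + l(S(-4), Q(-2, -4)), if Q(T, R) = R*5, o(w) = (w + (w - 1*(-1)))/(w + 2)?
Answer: -3131/7 ≈ -447.29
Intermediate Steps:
o(w) = (1 + 2*w)/(2 + w) (o(w) = (w + (w + 1))/(2 + w) = (w + (1 + w))/(2 + w) = (1 + 2*w)/(2 + w))
Q(T, R) = 5*R
l(X, t) = ⅐ - X/7 (l(X, t) = ((1 + 2*1)/(2 + 1) - X)/7 = ((1 + 2)/3 - X)/7 = ((⅓)*3 - X)/7 = (1 - X)/7 = ⅐ - X/7)
-448 + l(S(-4), Q(-2, -4)) = -448 + (⅐ - ⅐*(-4)) = -448 + (⅐ + 4/7) = -448 + 5/7 = -3131/7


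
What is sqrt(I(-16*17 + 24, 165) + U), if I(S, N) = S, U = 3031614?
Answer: sqrt(3031366) ≈ 1741.1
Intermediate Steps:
sqrt(I(-16*17 + 24, 165) + U) = sqrt((-16*17 + 24) + 3031614) = sqrt((-272 + 24) + 3031614) = sqrt(-248 + 3031614) = sqrt(3031366)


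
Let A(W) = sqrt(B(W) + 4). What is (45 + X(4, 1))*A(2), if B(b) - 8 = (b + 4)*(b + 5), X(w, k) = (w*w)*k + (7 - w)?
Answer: 192*sqrt(6) ≈ 470.30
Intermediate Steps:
X(w, k) = 7 - w + k*w**2 (X(w, k) = w**2*k + (7 - w) = k*w**2 + (7 - w) = 7 - w + k*w**2)
B(b) = 8 + (4 + b)*(5 + b) (B(b) = 8 + (b + 4)*(b + 5) = 8 + (4 + b)*(5 + b))
A(W) = sqrt(32 + W**2 + 9*W) (A(W) = sqrt((28 + W**2 + 9*W) + 4) = sqrt(32 + W**2 + 9*W))
(45 + X(4, 1))*A(2) = (45 + (7 - 1*4 + 1*4**2))*sqrt(32 + 2**2 + 9*2) = (45 + (7 - 4 + 1*16))*sqrt(32 + 4 + 18) = (45 + (7 - 4 + 16))*sqrt(54) = (45 + 19)*(3*sqrt(6)) = 64*(3*sqrt(6)) = 192*sqrt(6)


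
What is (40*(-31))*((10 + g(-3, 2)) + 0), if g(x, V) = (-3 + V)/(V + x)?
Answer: -13640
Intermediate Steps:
g(x, V) = (-3 + V)/(V + x)
(40*(-31))*((10 + g(-3, 2)) + 0) = (40*(-31))*((10 + (-3 + 2)/(2 - 3)) + 0) = -1240*((10 - 1/(-1)) + 0) = -1240*((10 - 1*(-1)) + 0) = -1240*((10 + 1) + 0) = -1240*(11 + 0) = -1240*11 = -13640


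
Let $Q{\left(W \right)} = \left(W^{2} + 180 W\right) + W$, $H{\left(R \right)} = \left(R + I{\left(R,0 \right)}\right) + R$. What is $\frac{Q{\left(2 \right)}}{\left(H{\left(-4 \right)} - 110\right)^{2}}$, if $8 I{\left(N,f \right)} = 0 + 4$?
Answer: $\frac{1464}{55225} \approx 0.02651$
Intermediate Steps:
$I{\left(N,f \right)} = \frac{1}{2}$ ($I{\left(N,f \right)} = \frac{0 + 4}{8} = \frac{1}{8} \cdot 4 = \frac{1}{2}$)
$H{\left(R \right)} = \frac{1}{2} + 2 R$ ($H{\left(R \right)} = \left(R + \frac{1}{2}\right) + R = \left(\frac{1}{2} + R\right) + R = \frac{1}{2} + 2 R$)
$Q{\left(W \right)} = W^{2} + 181 W$
$\frac{Q{\left(2 \right)}}{\left(H{\left(-4 \right)} - 110\right)^{2}} = \frac{2 \left(181 + 2\right)}{\left(\left(\frac{1}{2} + 2 \left(-4\right)\right) - 110\right)^{2}} = \frac{2 \cdot 183}{\left(\left(\frac{1}{2} - 8\right) - 110\right)^{2}} = \frac{366}{\left(- \frac{15}{2} - 110\right)^{2}} = \frac{366}{\left(- \frac{235}{2}\right)^{2}} = \frac{366}{\frac{55225}{4}} = 366 \cdot \frac{4}{55225} = \frac{1464}{55225}$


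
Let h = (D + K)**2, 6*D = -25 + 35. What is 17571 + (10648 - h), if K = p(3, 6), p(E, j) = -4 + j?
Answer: 253850/9 ≈ 28206.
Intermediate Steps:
K = 2 (K = -4 + 6 = 2)
D = 5/3 (D = (-25 + 35)/6 = (1/6)*10 = 5/3 ≈ 1.6667)
h = 121/9 (h = (5/3 + 2)**2 = (11/3)**2 = 121/9 ≈ 13.444)
17571 + (10648 - h) = 17571 + (10648 - 1*121/9) = 17571 + (10648 - 121/9) = 17571 + 95711/9 = 253850/9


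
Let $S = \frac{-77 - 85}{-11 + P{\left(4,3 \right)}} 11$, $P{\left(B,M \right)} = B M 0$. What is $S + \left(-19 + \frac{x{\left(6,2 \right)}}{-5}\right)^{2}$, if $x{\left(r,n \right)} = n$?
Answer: $\frac{13459}{25} \approx 538.36$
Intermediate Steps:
$P{\left(B,M \right)} = 0$
$S = 162$ ($S = \frac{-77 - 85}{-11 + 0} \cdot 11 = - \frac{162}{-11} \cdot 11 = \left(-162\right) \left(- \frac{1}{11}\right) 11 = \frac{162}{11} \cdot 11 = 162$)
$S + \left(-19 + \frac{x{\left(6,2 \right)}}{-5}\right)^{2} = 162 + \left(-19 + \frac{2}{-5}\right)^{2} = 162 + \left(-19 + 2 \left(- \frac{1}{5}\right)\right)^{2} = 162 + \left(-19 - \frac{2}{5}\right)^{2} = 162 + \left(- \frac{97}{5}\right)^{2} = 162 + \frac{9409}{25} = \frac{13459}{25}$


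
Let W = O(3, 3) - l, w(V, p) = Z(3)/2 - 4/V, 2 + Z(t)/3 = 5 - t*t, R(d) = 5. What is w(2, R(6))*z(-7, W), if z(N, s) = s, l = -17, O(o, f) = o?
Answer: -220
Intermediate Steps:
Z(t) = 9 - 3*t² (Z(t) = -6 + 3*(5 - t*t) = -6 + 3*(5 - t²) = -6 + (15 - 3*t²) = 9 - 3*t²)
w(V, p) = -9 - 4/V (w(V, p) = (9 - 3*3²)/2 - 4/V = (9 - 3*9)*(½) - 4/V = (9 - 27)*(½) - 4/V = -18*½ - 4/V = -9 - 4/V)
W = 20 (W = 3 - 1*(-17) = 3 + 17 = 20)
w(2, R(6))*z(-7, W) = (-9 - 4/2)*20 = (-9 - 4*½)*20 = (-9 - 2)*20 = -11*20 = -220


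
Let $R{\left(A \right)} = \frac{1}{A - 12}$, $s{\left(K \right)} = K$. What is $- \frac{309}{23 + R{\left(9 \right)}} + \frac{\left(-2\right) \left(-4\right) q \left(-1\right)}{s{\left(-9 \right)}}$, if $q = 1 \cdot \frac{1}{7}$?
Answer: $- \frac{57857}{4284} \approx -13.505$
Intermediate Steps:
$R{\left(A \right)} = \frac{1}{-12 + A}$
$q = \frac{1}{7}$ ($q = 1 \cdot \frac{1}{7} = \frac{1}{7} \approx 0.14286$)
$- \frac{309}{23 + R{\left(9 \right)}} + \frac{\left(-2\right) \left(-4\right) q \left(-1\right)}{s{\left(-9 \right)}} = - \frac{309}{23 + \frac{1}{-12 + 9}} + \frac{\left(-2\right) \left(-4\right) \frac{1}{7} \left(-1\right)}{-9} = - \frac{309}{23 + \frac{1}{-3}} + 8 \cdot \frac{1}{7} \left(-1\right) \left(- \frac{1}{9}\right) = - \frac{309}{23 - \frac{1}{3}} + \frac{8}{7} \left(-1\right) \left(- \frac{1}{9}\right) = - \frac{309}{\frac{68}{3}} - - \frac{8}{63} = \left(-309\right) \frac{3}{68} + \frac{8}{63} = - \frac{927}{68} + \frac{8}{63} = - \frac{57857}{4284}$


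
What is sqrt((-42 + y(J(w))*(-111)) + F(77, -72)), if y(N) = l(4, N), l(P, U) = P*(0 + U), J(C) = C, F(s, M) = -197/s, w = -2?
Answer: sqrt(5000765)/77 ≈ 29.042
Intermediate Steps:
l(P, U) = P*U
y(N) = 4*N
sqrt((-42 + y(J(w))*(-111)) + F(77, -72)) = sqrt((-42 + (4*(-2))*(-111)) - 197/77) = sqrt((-42 - 8*(-111)) - 197*1/77) = sqrt((-42 + 888) - 197/77) = sqrt(846 - 197/77) = sqrt(64945/77) = sqrt(5000765)/77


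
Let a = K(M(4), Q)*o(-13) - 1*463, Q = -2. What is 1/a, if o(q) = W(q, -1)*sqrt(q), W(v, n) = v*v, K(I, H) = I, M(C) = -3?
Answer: I/(-463*I + 507*sqrt(13)) ≈ -0.0001302 + 0.00051406*I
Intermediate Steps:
W(v, n) = v**2
o(q) = q**(5/2) (o(q) = q**2*sqrt(q) = q**(5/2))
a = -463 - 507*I*sqrt(13) (a = -507*I*sqrt(13) - 1*463 = -507*I*sqrt(13) - 463 = -463 - 507*I*sqrt(13) ≈ -463.0 - 1828.0*I)
1/a = 1/(-463 - 507*I*sqrt(13))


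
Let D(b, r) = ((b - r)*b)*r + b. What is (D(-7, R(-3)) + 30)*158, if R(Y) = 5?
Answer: 69994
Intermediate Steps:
D(b, r) = b + b*r*(b - r) (D(b, r) = (b*(b - r))*r + b = b*r*(b - r) + b = b + b*r*(b - r))
(D(-7, R(-3)) + 30)*158 = (-7*(1 - 1*5² - 7*5) + 30)*158 = (-7*(1 - 1*25 - 35) + 30)*158 = (-7*(1 - 25 - 35) + 30)*158 = (-7*(-59) + 30)*158 = (413 + 30)*158 = 443*158 = 69994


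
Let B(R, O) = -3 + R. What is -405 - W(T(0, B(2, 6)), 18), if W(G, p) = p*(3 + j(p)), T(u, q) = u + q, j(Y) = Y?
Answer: -783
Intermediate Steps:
T(u, q) = q + u
W(G, p) = p*(3 + p)
-405 - W(T(0, B(2, 6)), 18) = -405 - 18*(3 + 18) = -405 - 18*21 = -405 - 1*378 = -405 - 378 = -783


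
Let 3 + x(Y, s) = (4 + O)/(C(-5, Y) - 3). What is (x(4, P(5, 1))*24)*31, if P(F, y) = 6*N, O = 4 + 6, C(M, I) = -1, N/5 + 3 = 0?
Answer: -4836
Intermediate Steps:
N = -15 (N = -15 + 5*0 = -15 + 0 = -15)
O = 10
P(F, y) = -90 (P(F, y) = 6*(-15) = -90)
x(Y, s) = -13/2 (x(Y, s) = -3 + (4 + 10)/(-1 - 3) = -3 + 14/(-4) = -3 + 14*(-¼) = -3 - 7/2 = -13/2)
(x(4, P(5, 1))*24)*31 = -13/2*24*31 = -156*31 = -4836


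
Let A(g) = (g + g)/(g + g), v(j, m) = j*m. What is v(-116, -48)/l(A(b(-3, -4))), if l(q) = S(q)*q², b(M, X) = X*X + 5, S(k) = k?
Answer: 5568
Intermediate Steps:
b(M, X) = 5 + X² (b(M, X) = X² + 5 = 5 + X²)
A(g) = 1 (A(g) = (2*g)/((2*g)) = (2*g)*(1/(2*g)) = 1)
l(q) = q³ (l(q) = q*q² = q³)
v(-116, -48)/l(A(b(-3, -4))) = (-116*(-48))/(1³) = 5568/1 = 5568*1 = 5568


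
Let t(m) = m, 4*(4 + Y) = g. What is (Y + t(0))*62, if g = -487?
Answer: -15593/2 ≈ -7796.5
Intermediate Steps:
Y = -503/4 (Y = -4 + (1/4)*(-487) = -4 - 487/4 = -503/4 ≈ -125.75)
(Y + t(0))*62 = (-503/4 + 0)*62 = -503/4*62 = -15593/2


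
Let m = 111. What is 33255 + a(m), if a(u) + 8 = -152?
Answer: 33095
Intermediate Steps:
a(u) = -160 (a(u) = -8 - 152 = -160)
33255 + a(m) = 33255 - 160 = 33095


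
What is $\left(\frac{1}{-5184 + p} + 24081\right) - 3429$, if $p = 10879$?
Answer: $\frac{117613141}{5695} \approx 20652.0$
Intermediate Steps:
$\left(\frac{1}{-5184 + p} + 24081\right) - 3429 = \left(\frac{1}{-5184 + 10879} + 24081\right) - 3429 = \left(\frac{1}{5695} + 24081\right) - 3429 = \frac{137141296}{5695} - 3429 = \frac{117613141}{5695}$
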